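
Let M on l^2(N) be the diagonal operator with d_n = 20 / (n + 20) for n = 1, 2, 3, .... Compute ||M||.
||M|| = 20/21 (attained at n = 1)

For M diagonal, ||M|| = sup_n |d_n| = sup_n 20/(n + 20). This is positive and strictly decreasing in n, so the supremum is attained at n = 1: d_1 = 20/(1 + 20) = 20/21. Hence ||M|| = 20/21.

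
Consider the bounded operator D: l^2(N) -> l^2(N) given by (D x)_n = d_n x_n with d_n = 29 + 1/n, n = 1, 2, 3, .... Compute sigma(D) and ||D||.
sigma(D) = {29 + 1/n : n ≥ 1} ∪ {29}; ||D|| = 30

A bounded diagonal operator on l^2 with diagonal entries d_n has spectrum equal to the closure of {d_n : n ≥ 1}: every d_n is an eigenvalue (with eigenvector e_n), so {d_n} ⊂ sigma(D); the spectrum is closed, so its closure is too; and for lambda not in the closure, (D - lambda I) has bounded inverse (the diagonal entries 1/(d_n - lambda) are bounded). For our sequence d_n = 29 + 1/n, n = 1, 2, 3, ...:
  - {d_n} = {29 + 1/n : n ≥ 1}; the only limit point is 29
  - closure = {29 + 1/n : n ≥ 1} ∪ {29}
For the norm: a diagonal operator has ||D|| = sup_n |d_n|. Here d_n = 29 + 1/n is positive and decreasing, so sup_n |d_n| = d_1 = 29 + 1 = 30. So ||D|| = 30.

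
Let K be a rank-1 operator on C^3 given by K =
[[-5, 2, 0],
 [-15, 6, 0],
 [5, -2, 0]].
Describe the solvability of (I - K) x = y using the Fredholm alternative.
(I - K) is singular (det(I - K) = 0, i.e. 1 ∈ sigma(K)). (I - K) x = y is solvable iff y ⊥ ker((I - K)^*) = span{(-5, 2, 0)}, i.e. iff -5y_1 + 2y_2 = 0. When solvable, the solutions are x = y + c·(1, 3, -1), c arbitrary (ker(I - K) = span{(1, 3, -1)}, dimension 1).

K has rank 1, so it is an outer product K = u v^T: every row of K is a multiple of one row vector. Reading off the entries, u = (1, 3, -1) and v = (-5, 2, 0) (row i of K equals u_i·v^T). A rank-one matrix u v^T satisfies K u = u (v·u) and kills the (2)-dimensional subspace v^⊥, so its characteristic polynomial is lambda^2 (lambda - v·u) with v·u = tr K = 1. Hence the eigenvalues of I - K are 1 (multiplicity 2) and 1 - (1) = 0, so det(I - K) = 0. (Direct check: I - K =
[[6, -2, 0],
 [15, -5, 0],
 [-5, 2, 1]]
has determinant 0.) So 1 is an eigenvalue of K and (I - K) is not invertible. The finite-dimensional Fredholm alternative says: either (I - K) is invertible, or ker(I - K) ≠ {0} and then range(I - K) = ker((I - K)^*)^⊥, with dim ker(I - K) = dim ker((I - K)^*). We are in the second case, so we need both kernels. Kernel of I - K: (I - K) u = u - u (v·u) = u - u = 0, so ker(I - K) = span{u} = span{(1, 3, -1)} (it is exactly 1-dimensional because rank(I - K) = 2). Kernel of the adjoint: K is real, so (I - K)^* = I - K^T = I - v u^T, and (I - v u^T) v = v - v (u·v) = 0; hence ker((I - K)^*) = span{v} = span{(-5, 2, 0)}. Therefore (I - K) x = y is solvable iff <y, v> = 0, i.e. iff -5y_1 + 2y_2 = 0. When this holds, K y = u (v·y) = 0, so (I - K) y = y and x = y is a particular solution; the full solution set is the line x = y + c·u = y + c·(1, 3, -1), c ∈ C.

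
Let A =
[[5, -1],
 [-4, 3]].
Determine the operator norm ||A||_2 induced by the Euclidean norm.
||A||_2 = sqrt((51 + sqrt(2117))/2) ≈ 6.9646 (= sqrt(largest eigenvalue of A^T A))

||A||_2 = sigma_max(A) = sqrt(lambda_max(A^T A)). Form the symmetric matrix M = A^T A =
[[41, -17],
 [-17, 10]].
Its characteristic polynomial (trace, determinant of M give the coefficients) is
  p(λ) = det(λ I - M) = λ^2 - 51λ + 121.
For λ^2 - 51λ + 121 the discriminant is 2117. It is nonnegative but not a perfect square, so the roots are real and irrational: λ = (51 ± sqrt(2117))/2 ≈ 48.5054, 2.4946.
So the eigenvalues of A^T A are ≈ 2.4946, 48.5054 (all ≥ 0, as they must be for A^T A). The largest is λ_max = (51 + sqrt(2117))/2 ≈ 48.5054, hence ||A||_2 = sqrt(λ_max) = sqrt((51 + sqrt(2117))/2) ≈ 6.9646.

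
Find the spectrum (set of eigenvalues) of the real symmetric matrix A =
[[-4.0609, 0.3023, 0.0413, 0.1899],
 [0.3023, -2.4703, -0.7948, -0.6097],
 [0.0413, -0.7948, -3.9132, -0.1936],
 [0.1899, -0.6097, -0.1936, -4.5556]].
sigma(A) ≈ {-5, -4, -2} (-4 with multiplicity 2)

A is real symmetric, so its spectrum consists of real eigenvalues. Expanding the characteristic polynomial of the displayed matrix gives
  det(λ I - A) = p(λ) = λ^4 + (15)λ^3 + (82)λ^2 + (192)λ + (160).
Solving p(λ) = 0 yields eigenvalues ≈ -5, -4, -4, -2. (A is shown rounded to 4 decimals, so these recover the underlying integer eigenvalues to within that precision.)
Verification: the trace of A = -15 equals the sum of eigenvalues -15, and det(A) ≈ 159.9996 matches the eigenvalue product 160.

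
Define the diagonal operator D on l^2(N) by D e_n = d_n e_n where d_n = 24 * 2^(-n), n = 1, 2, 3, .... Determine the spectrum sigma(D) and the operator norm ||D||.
sigma(D) = {24 * 2^(-n) : n ≥ 1} ∪ {0}; ||D|| = 12

A bounded diagonal operator on l^2 with diagonal entries d_n has spectrum equal to the closure of {d_n : n ≥ 1}: every d_n is an eigenvalue (with eigenvector e_n), so {d_n} ⊂ sigma(D); the spectrum is closed, so its closure is too; and for lambda not in the closure, (D - lambda I) has bounded inverse (the diagonal entries 1/(d_n - lambda) are bounded). For our sequence d_n = 24 * 2^(-n), n = 1, 2, 3, ...:
  - {d_n} = {24 * 2^(-n) : n ≥ 1}; the only limit point is 0
  - closure = {24 * 2^(-n) : n ≥ 1} ∪ {0}
For the norm: a diagonal operator has ||D|| = sup_n |d_n|. Here d_n = 24 * 2^(-n) is positive and decreasing, so sup_n |d_n| = d_1 = 24/2 = 12. So ||D|| = 12.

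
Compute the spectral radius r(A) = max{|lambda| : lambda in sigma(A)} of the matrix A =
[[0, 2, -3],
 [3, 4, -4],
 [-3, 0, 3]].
r(A) = (9 + sqrt(21))/2 ≈ 6.7913

The eigenvalues of A are the roots of its characteristic polynomial. With M = A (coefficients from the trace, the sum of principal 2x2 minors, and det A):
  p(λ) = det(λ I - M) = λ^3 - 7λ^2 - 3λ + 30.
By the rational root theorem any rational root is an integer divisor of 30. Testing λ = -2: p(-2) = -8 - 28 + 6 + 30 = 0, so λ = -2 is a root. Dividing out (λ + 2) leaves p(λ) = (λ + 2)(λ^2 - 9λ + 15). For λ^2 - 9λ + 15 the discriminant is 21. It is nonnegative but not a perfect square, so the roots are real and irrational: λ = (9 ± sqrt(21))/2 ≈ 6.7913, 2.2087.
Thus the eigenvalues (to 4 decimals) are 6.7913 (modulus 6.7913); 2.2087 (modulus 2.2087); -2 (modulus 2). The spectral radius is the largest modulus: r(A) = (9 + sqrt(21))/2 ≈ 6.7913. (Cross-check: r(A) ≤ ||A||_2 ≈ 7.9353; equality holds whenever A is normal, though it can also hold for some non-normal A.)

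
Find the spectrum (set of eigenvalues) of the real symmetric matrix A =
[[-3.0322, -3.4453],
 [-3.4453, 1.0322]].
sigma(A) ≈ {-5, 3}

A is real symmetric, so its spectrum consists of real eigenvalues. Expanding the characteristic polynomial of the displayed matrix gives
  det(λ I - A) = p(λ) = λ^2 + (2)λ + (-15).
Solving p(λ) = 0 yields eigenvalues ≈ -5, 3. (A is shown rounded to 4 decimals, so these recover the underlying integer eigenvalues to within that precision.)
Verification: the trace of A = -2 equals the sum of eigenvalues -2, and det(A) ≈ -14.9999 matches the eigenvalue product -15.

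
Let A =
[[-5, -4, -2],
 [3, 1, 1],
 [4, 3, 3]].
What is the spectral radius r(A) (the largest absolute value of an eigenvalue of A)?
r(A) ≈ 2.3141

The eigenvalues of A are the roots of its characteristic polynomial. With M = A (coefficients from the trace, the sum of principal 2x2 minors, and det A):
  p(λ) = det(λ I - M) = λ^3 + λ^2 - 10.
No integer candidate from the rational root theorem (±divisors of 10) is a root, so the roots are irrational. The cubic discriminant is Δ = -2660 < 0, so there is one real root and a complex-conjugate pair. p(1) = -8 and p(2) = 2 have opposite signs, so a root lies in (1, 2); Newton's method refines it to λ ≈ 1.8675. Dividing out (λ - (1.8675)) leaves approximately λ^2 + 2.8675λ + 5.3549. For λ^2 + 2.8675λ + 5.3549 the discriminant is -13.1971. It is negative, so the remaining roots are the complex-conjugate pair λ ≈ -1.4337 ± 1.8164i. Their product equals the constant term, so |λ|^2 ≈ 5.3549 and |λ| ≈ 2.3141.
Thus the eigenvalues (to 4 decimals) are 1.8675 (modulus 1.8675); -1.4337 ± 1.8164i (modulus 2.3141). The spectral radius is the largest modulus: r(A) ≈ 2.3141. (Cross-check: r(A) ≤ ||A||_2 ≈ 9.3728; equality holds whenever A is normal, though it can also hold for some non-normal A.)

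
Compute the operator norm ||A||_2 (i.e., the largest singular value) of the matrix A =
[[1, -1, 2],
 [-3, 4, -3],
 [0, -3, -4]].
||A||_2 ≈ 6.2727 (= sqrt(largest eigenvalue of A^T A))

||A||_2 = sigma_max(A) = sqrt(lambda_max(A^T A)). Form the symmetric matrix M = A^T A =
[[10, -13, 11],
 [-13, 26, -2],
 [11, -2, 29]].
Its characteristic polynomial (trace, sum of principal 2x2 minors, determinant of M give the coefficients) is
  p(λ) = det(λ I - M) = λ^3 - 65λ^2 + 1010λ - 25.
No integer candidate from the rational root theorem (±divisors of 25) is a root, so the roots are irrational. The cubic discriminant is Δ = 190781625 > 0, so there are three distinct real roots. p(0) = -25 and p(1) = 921 have opposite signs, so a root lies in (0, 1); Newton's method refines it to λ ≈ 0.0248. p(25) = 225 and p(26) = -129 have opposite signs, so a root lies in (25, 26); Newton's method refines it to λ ≈ 25.6279. p(39) = -181 and p(40) = 375 have opposite signs, so a root lies in (39, 40); Newton's method refines it to λ ≈ 39.3473. Check (Vieta): the three roots sum to 65, matching tr M = 65.
So the eigenvalues of A^T A are ≈ 0.0248, 25.6279, 39.3473 (all ≥ 0, as they must be for A^T A). The largest is λ_max ≈ 39.3473, hence ||A||_2 = sqrt(λ_max) ≈ 6.2727.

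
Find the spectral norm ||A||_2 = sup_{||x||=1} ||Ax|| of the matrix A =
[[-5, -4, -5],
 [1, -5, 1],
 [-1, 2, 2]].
||A||_2 ≈ 8.48 (= sqrt(largest eigenvalue of A^T A))

||A||_2 = sigma_max(A) = sqrt(lambda_max(A^T A)). Form the symmetric matrix M = A^T A =
[[27, 13, 24],
 [13, 45, 19],
 [24, 19, 30]].
Its characteristic polynomial (trace, sum of principal 2x2 minors, determinant of M give the coefficients) is
  p(λ) = det(λ I - M) = λ^3 - 102λ^2 + 2269λ - 7569.
No integer candidate from the rational root theorem (±divisors of 7569) is a root, so the roots are irrational. The cubic discriminant is Δ = 4692642449 > 0, so there are three distinct real roots. p(4) = -61 and p(5) = 1351 have opposite signs, so a root lies in (4, 5); Newton's method refines it to λ ≈ 4.0407. p(26) = 49 and p(27) = -981 have opposite signs, so a root lies in (26, 27); Newton's method refines it to λ ≈ 26.0486. p(71) = -2741 and p(72) = 279 have opposite signs, so a root lies in (71, 72); Newton's method refines it to λ ≈ 71.9107. Check (Vieta): the three roots sum to 102, matching tr M = 102.
So the eigenvalues of A^T A are ≈ 4.0407, 26.0486, 71.9107 (all ≥ 0, as they must be for A^T A). The largest is λ_max ≈ 71.9107, hence ||A||_2 = sqrt(λ_max) ≈ 8.48.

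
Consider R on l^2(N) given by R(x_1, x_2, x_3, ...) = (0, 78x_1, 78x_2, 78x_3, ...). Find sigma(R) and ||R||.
sigma(R) = closed disk {z in C : |z| ≤ 78}; ||R|| = 78

Note R = 78·U where U is the unit right shift (U x)_k = x_{k-1} (with x_0 := 0); so ||R|| = 78||U|| and sigma(R) = 78·sigma(U). ||R x||^2 = sum_{k≥1} |78x_k|^2 = 6084||x||^2, so ||R|| = 78 and sigma(R) ⊂ {|z| ≤ 78}. For any |lambda| < 78, the equation (R - lambda I) x = 0 forces x_1 = 0, then 78x_k = lambda x_{k+1} ⇒ x = 0, so R has no eigenvalues. But (R - lambda I) is not surjective for |lambda| < 78: solving (R - lambda I) x = e_1 would require x_n proportional to (lambda/78)^(-n), which is not in l^2. So every |lambda| < 78 lies in the residual spectrum. The boundary |lambda| = 78 is in the approximate point spectrum (the spectrum is closed). Hence sigma(R) is the closed disk of radius 78.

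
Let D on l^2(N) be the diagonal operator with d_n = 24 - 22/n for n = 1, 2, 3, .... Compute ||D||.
||D|| = 24

For a diagonal operator on l^2 with entries d_n, ||D|| = sup_n |d_n|. Here d_1 = 2, d_2 = 13, ..., and d_n = 24 - 22/n increases monotonically toward 24. All terms lie in [2, 24), so |d_n| = d_n and the supremum is the limit 24, which is not attained by any individual d_n. Hence ||D|| = 24.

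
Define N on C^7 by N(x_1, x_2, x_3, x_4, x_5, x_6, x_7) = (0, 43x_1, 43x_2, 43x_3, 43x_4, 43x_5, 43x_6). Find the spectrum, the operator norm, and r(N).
sigma(N) = {0}; ||N|| = 43; r(N) = 0. (N is nilpotent with N^7 = 0.)

On C^7, N is a strictly lower-triangular matrix with 43 on the subdiagonal and zeros elsewhere, so its characteristic polynomial is lambda^7 and every eigenvalue is 0: sigma(N) = {0}. For the operator norm, N e_i = 43e_{i+1} for i = 1, ..., 6 and N e_7 = 0, so the singular values of N are 43 (with multiplicity 6) and 0; hence ||N|| = 43. The spectral radius r(N) = max|lambda| = 0. Note ||N|| > r(N) — characteristic of non-normal nilpotent operators. Indeed N^7 = 0.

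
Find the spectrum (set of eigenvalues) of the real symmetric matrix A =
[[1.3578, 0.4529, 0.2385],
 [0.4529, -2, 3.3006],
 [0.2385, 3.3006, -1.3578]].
sigma(A) ≈ {-5, 1, 2}

A is real symmetric, so its spectrum consists of real eigenvalues. Expanding the characteristic polynomial of the displayed matrix gives
  det(λ I - A) = p(λ) = λ^3 + (2)λ^2 + (-13)λ + (10).
Solving p(λ) = 0 yields eigenvalues ≈ -5, 1, 2. (A is shown rounded to 4 decimals, so these recover the underlying integer eigenvalues to within that precision.)
Verification: the trace of A = -2 equals the sum of eigenvalues -2, and det(A) ≈ -9.9991 matches the eigenvalue product -10.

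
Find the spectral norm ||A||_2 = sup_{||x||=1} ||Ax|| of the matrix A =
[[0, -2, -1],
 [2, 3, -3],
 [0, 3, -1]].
||A||_2 ≈ 5.5209 (= sqrt(largest eigenvalue of A^T A))

||A||_2 = sigma_max(A) = sqrt(lambda_max(A^T A)). Form the symmetric matrix M = A^T A =
[[4, 6, -6],
 [6, 22, -10],
 [-6, -10, 11]].
Its characteristic polynomial (trace, sum of principal 2x2 minors, determinant of M give the coefficients) is
  p(λ) = det(λ I - M) = λ^3 - 37λ^2 + 202λ - 100.
No integer candidate from the rational root theorem (±divisors of 100) is a root, so the roots are irrational. The cubic discriminant is Δ = 15813044 > 0, so there are three distinct real roots. p(0) = -100 and p(1) = 66 have opposite signs, so a root lies in (0, 1); Newton's method refines it to λ ≈ 0.5495. p(5) = 110 and p(6) = -4 have opposite signs, so a root lies in (5, 6); Newton's method refines it to λ ≈ 5.97. p(30) = -340 and p(31) = 396 have opposite signs, so a root lies in (30, 31); Newton's method refines it to λ ≈ 30.4804. Check (Vieta): the three roots sum to 37, matching tr M = 37.
So the eigenvalues of A^T A are ≈ 0.5495, 5.97, 30.4804 (all ≥ 0, as they must be for A^T A). The largest is λ_max ≈ 30.4804, hence ||A||_2 = sqrt(λ_max) ≈ 5.5209.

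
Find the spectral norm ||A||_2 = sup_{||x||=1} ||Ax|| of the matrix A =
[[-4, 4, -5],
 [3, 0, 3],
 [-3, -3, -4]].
||A||_2 ≈ 9.2539 (= sqrt(largest eigenvalue of A^T A))

||A||_2 = sigma_max(A) = sqrt(lambda_max(A^T A)). Form the symmetric matrix M = A^T A =
[[34, -7, 41],
 [-7, 25, -8],
 [41, -8, 50]].
Its characteristic polynomial (trace, sum of principal 2x2 minors, determinant of M give the coefficients) is
  p(λ) = det(λ I - M) = λ^3 - 109λ^2 + 2006λ - 441.
No integer candidate from the rational root theorem (±divisors of 441) is a root, so the roots are irrational. The cubic discriminant is Δ = 14966700161 > 0, so there are three distinct real roots. p(0) = -441 and p(1) = 1457 have opposite signs, so a root lies in (0, 1); Newton's method refines it to λ ≈ 0.2225. p(23) = 203 and p(24) = -1257 have opposite signs, so a root lies in (23, 24); Newton's method refines it to λ ≈ 23.1423. p(85) = -3331 and p(86) = 1967 have opposite signs, so a root lies in (85, 86); Newton's method refines it to λ ≈ 85.6352. Check (Vieta): the three roots sum to 109, matching tr M = 109.
So the eigenvalues of A^T A are ≈ 0.2225, 23.1423, 85.6352 (all ≥ 0, as they must be for A^T A). The largest is λ_max ≈ 85.6352, hence ||A||_2 = sqrt(λ_max) ≈ 9.2539.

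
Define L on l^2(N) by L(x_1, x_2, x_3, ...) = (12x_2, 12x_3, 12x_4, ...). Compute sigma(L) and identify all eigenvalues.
sigma(L) = closed disk {z in C : |z| ≤ 12}; sigma_p(L) = open disk {z in C : |z| < 12}

Note L = 12·V where V is the unit left shift (V x)_k = x_{k+1}; so sigma(L) = 12·sigma(V) and ||L|| = 12||V||. ||L x||^2 = 144sum_{k≥2} |x_k|^2 ≤ 144||x||^2, with equality on {x : x_1 = 0}, so ||L|| = 12. For any lambda with |lambda| < 12, set r = lambda/12 (|r| < 1); the vector x = (1, r, r^2, ...) is in l^2 and satisfies L x = 12(r, r^2, ...) = lambda x, so lambda is an eigenvalue. On the boundary |lambda| = 12 the geometric series diverges, so no l^2 eigenvector exists, but these lambda lie in the approximate point spectrum. Hence sigma(L) is the closed disk of radius 12 and sigma_p(L) is the open disk.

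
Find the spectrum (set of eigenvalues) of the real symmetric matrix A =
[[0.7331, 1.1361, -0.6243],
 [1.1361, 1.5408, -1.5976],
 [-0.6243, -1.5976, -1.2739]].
sigma(A) ≈ {-2, 0, 3}

A is real symmetric, so its spectrum consists of real eigenvalues. Expanding the characteristic polynomial of the displayed matrix gives
  det(λ I - A) = p(λ) = λ^3 + (-1)λ^2 + (-6)λ + (0).
Solving p(λ) = 0 yields eigenvalues ≈ -2, 0, 3. (A is shown rounded to 4 decimals, so these recover the underlying integer eigenvalues to within that precision.)
Verification: the trace of A = 1 equals the sum of eigenvalues 1, and det(A) ≈ -0.0001 matches the eigenvalue product 0.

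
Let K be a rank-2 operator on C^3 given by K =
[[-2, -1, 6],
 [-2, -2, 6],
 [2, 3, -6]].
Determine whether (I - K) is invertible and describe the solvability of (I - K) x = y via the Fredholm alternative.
(I - K) is invertible (det(I - K) = 7 ≠ 0), so for every y in C^3 the equation (I - K) x = y has a unique solution.

K has rank 2 and factors as K = U V^T = u1 v1^T + u2 v2^T with u1 = (-2, -2, 2), v1 = (1, 1, -3), u2 = (-1, 0, -1), v2 = (0, -1, 0) (multiplying out reproduces the displayed K). The nonzero eigenvalues of U V^T coincide with those of the 2 x 2 matrix G = V^T U = [[v1·u1, v1·u2], [v2·u1, v2·u2]] = [[-10, 2], [2, 0]], and by the Sylvester determinant identity det(I_3 - U V^T) = det(I_2 - V^T U) = det([[11, -2], [-2, 1]]) = (11)(1) - (-2)(-2) = 7. (Direct check: I - K =
[[3, 1, -6],
 [2, 3, -6],
 [-2, -3, 7]]
has determinant 7.) The finite-dimensional Fredholm alternative says: either (I - K) is invertible, or ker(I - K) ≠ {0} and then range(I - K) = ker((I - K)^*)^⊥, with dim ker(I - K) = dim ker((I - K)^*). Since det(I - K) ≠ 0, 1 is not an eigenvalue of K and ker(I - K) = {0}, so we are in the first case: for every y there is a unique x = (I - K)^(-1) y. (Explicitly, by the Woodbury identity, (I - U V^T)^(-1) = I + U (I_2 - G)^(-1) V^T.)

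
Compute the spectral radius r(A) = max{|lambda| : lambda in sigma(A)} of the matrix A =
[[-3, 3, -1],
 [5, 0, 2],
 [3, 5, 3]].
r(A) ≈ 5.8935

The eigenvalues of A are the roots of its characteristic polynomial. With M = A (coefficients from the trace, the sum of principal 2x2 minors, and det A):
  p(λ) = det(λ I - M) = λ^3 - 31λ + 22.
No integer candidate from the rational root theorem (±divisors of 22) is a root, so the roots are irrational. The cubic discriminant is Δ = 106096 > 0, so there are three distinct real roots. p(-6) = -8 and p(-5) = 52 have opposite signs, so a root lies in (-6, -5); Newton's method refines it to λ ≈ -5.8935. p(0) = 22 and p(1) = -8 have opposite signs, so a root lies in (0, 1); Newton's method refines it to λ ≈ 0.7218. p(5) = -8 and p(6) = 52 have opposite signs, so a root lies in (5, 6); Newton's method refines it to λ ≈ 5.1717. Check (Vieta): the three roots sum to 0, matching tr M = 0.
Thus the eigenvalues (to 4 decimals) are -5.8935 (modulus 5.8935); 0.7218 (modulus 0.7218); 5.1717 (modulus 5.1717). The spectral radius is the largest modulus: r(A) ≈ 5.8935. (Cross-check: r(A) ≤ ||A||_2 ≈ 7.7282; equality holds whenever A is normal, though it can also hold for some non-normal A.)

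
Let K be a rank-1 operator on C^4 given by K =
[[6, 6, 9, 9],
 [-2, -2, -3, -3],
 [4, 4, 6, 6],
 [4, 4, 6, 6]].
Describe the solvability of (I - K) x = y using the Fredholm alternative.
(I - K) is invertible (det(I - K) = -15 ≠ 0), so for every y in C^4 the equation (I - K) x = y has a unique solution.

K has rank 1, so it is an outer product K = u v^T: every row of K is a multiple of one row vector. Reading off the entries, u = (3, -1, 2, 2) and v = (2, 2, 3, 3) (row i of K equals u_i·v^T). A rank-one matrix u v^T satisfies K u = u (v·u) and kills the (3)-dimensional subspace v^⊥, so its characteristic polynomial is lambda^3 (lambda - v·u) with v·u = tr K = 16. Hence the eigenvalues of I - K are 1 (multiplicity 3) and 1 - (16) = -15, so det(I - K) = -15. (Direct check: I - K =
[[-5, -6, -9, -9],
 [2, 3, 3, 3],
 [-4, -4, -5, -6],
 [-4, -4, -6, -5]]
has determinant -15.) The finite-dimensional Fredholm alternative says: either (I - K) is invertible, or ker(I - K) ≠ {0} and then range(I - K) = ker((I - K)^*)^⊥, with dim ker(I - K) = dim ker((I - K)^*). Since det(I - K) ≠ 0, 1 is not an eigenvalue of K and ker(I - K) = {0}, so we are in the first case: for every y there is a unique x = (I - K)^(-1) y. Explicitly, by the Sherman–Morrison formula, (I - u v^T)^(-1) = I + u v^T/(1 - v·u), i.e. (I - K)^(-1) = I + K/(-15).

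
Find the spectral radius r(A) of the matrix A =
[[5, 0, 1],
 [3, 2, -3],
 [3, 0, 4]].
r(A) = (9 + sqrt(13))/2 ≈ 6.3028

The eigenvalues of A are the roots of its characteristic polynomial. With M = A (coefficients from the trace, the sum of principal 2x2 minors, and det A):
  p(λ) = det(λ I - M) = λ^3 - 11λ^2 + 35λ - 34.
By the rational root theorem any rational root is an integer divisor of 34. Testing λ = 2: p(2) = 8 - 44 + 70 - 34 = 0, so λ = 2 is a root. Dividing out (λ - 2) leaves p(λ) = (λ - 2)(λ^2 - 9λ + 17). For λ^2 - 9λ + 17 the discriminant is 13. It is nonnegative but not a perfect square, so the roots are real and irrational: λ = (9 ± sqrt(13))/2 ≈ 6.3028, 2.6972.
Thus the eigenvalues (to 4 decimals) are 6.3028 (modulus 6.3028); 2.6972 (modulus 2.6972); 2 (modulus 2). The spectral radius is the largest modulus: r(A) = (9 + sqrt(13))/2 ≈ 6.3028. (Cross-check: r(A) ≤ ||A||_2 ≈ 6.8159; equality holds whenever A is normal, though it can also hold for some non-normal A.)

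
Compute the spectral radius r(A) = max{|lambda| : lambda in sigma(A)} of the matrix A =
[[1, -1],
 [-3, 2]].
r(A) = (3 + sqrt(13))/2 ≈ 3.3028

The eigenvalues of A are the roots of its characteristic polynomial. With M = A (coefficients from the trace and determinant):
  p(λ) = det(λ I - M) = λ^2 - 3λ - 1.
For λ^2 - 3λ - 1 the discriminant is 13. It is nonnegative but not a perfect square, so the roots are real and irrational: λ = (3 ± sqrt(13))/2 ≈ 3.3028, -0.3028.
Thus the eigenvalues (to 4 decimals) are 3.3028 (modulus 3.3028); -0.3028 (modulus 0.3028). The spectral radius is the largest modulus: r(A) = (3 + sqrt(13))/2 ≈ 3.3028. (Cross-check: r(A) ≤ ||A||_2 ≈ 3.8643; equality holds whenever A is normal, though it can also hold for some non-normal A.)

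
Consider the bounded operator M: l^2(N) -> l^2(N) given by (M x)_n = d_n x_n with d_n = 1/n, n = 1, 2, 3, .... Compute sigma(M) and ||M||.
sigma(M) = {1/n : n ≥ 1} ∪ {0}; ||M|| = 1

A bounded diagonal operator on l^2 with diagonal entries d_n has spectrum equal to the closure of {d_n : n ≥ 1}: every d_n is an eigenvalue (with eigenvector e_n), so {d_n} ⊂ sigma(M); the spectrum is closed, so its closure is too; and for lambda not in the closure, (M - lambda I) has bounded inverse (the diagonal entries 1/(d_n - lambda) are bounded). For our sequence d_n = 1/n, n = 1, 2, 3, ...:
  - {d_n} = {1/n : n ≥ 1}; the only limit point is 0
  - closure = {1/n : n ≥ 1} ∪ {0}
For the norm: a diagonal operator has ||M|| = sup_n |d_n|. Here d_n = 1/n is positive and decreasing, so sup_n |d_n| = d_1 = 1. So ||M|| = 1.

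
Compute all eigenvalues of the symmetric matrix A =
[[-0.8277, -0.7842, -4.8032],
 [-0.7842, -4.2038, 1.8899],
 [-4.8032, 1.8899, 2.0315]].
sigma(A) ≈ {-5, -4, 6}

A is real symmetric, so its spectrum consists of real eigenvalues. Expanding the characteristic polynomial of the displayed matrix gives
  det(λ I - A) = p(λ) = λ^3 + (3)λ^2 + (-34)λ + (-119.9976).
Solving p(λ) = 0 yields eigenvalues ≈ -5, -4, 6. (A is shown rounded to 4 decimals, so these recover the underlying integer eigenvalues to within that precision.)
Verification: the trace of A = -3 equals the sum of eigenvalues -3, and det(A) ≈ 119.9976 matches the eigenvalue product 120.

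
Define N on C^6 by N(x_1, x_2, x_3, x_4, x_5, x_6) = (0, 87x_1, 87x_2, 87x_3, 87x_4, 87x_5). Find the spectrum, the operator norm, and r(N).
sigma(N) = {0}; ||N|| = 87; r(N) = 0. (N is nilpotent with N^6 = 0.)

On C^6, N is a strictly lower-triangular matrix with 87 on the subdiagonal and zeros elsewhere, so its characteristic polynomial is lambda^6 and every eigenvalue is 0: sigma(N) = {0}. For the operator norm, N e_i = 87e_{i+1} for i = 1, ..., 5 and N e_6 = 0, so the singular values of N are 87 (with multiplicity 5) and 0; hence ||N|| = 87. The spectral radius r(N) = max|lambda| = 0. Note ||N|| > r(N) — characteristic of non-normal nilpotent operators. Indeed N^6 = 0.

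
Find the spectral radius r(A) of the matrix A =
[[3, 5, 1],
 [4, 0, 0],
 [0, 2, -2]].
r(A) ≈ 6.3179

The eigenvalues of A are the roots of its characteristic polynomial. With M = A (coefficients from the trace, the sum of principal 2x2 minors, and det A):
  p(λ) = det(λ I - M) = λ^3 - λ^2 - 26λ - 48.
No integer candidate from the rational root theorem (±divisors of 48) is a root, so the roots are irrational. The cubic discriminant is Δ = -13884 < 0, so there is one real root and a complex-conjugate pair. p(6) = -24 and p(7) = 64 have opposite signs, so a root lies in (6, 7); Newton's method refines it to λ ≈ 6.3179. Dividing out (λ - (6.3179)) leaves approximately λ^2 + 5.3179λ + 7.5975. For λ^2 + 5.3179λ + 7.5975 the discriminant is -2.1104. It is negative, so the remaining roots are the complex-conjugate pair λ ≈ -2.6589 ± 0.7264i. Their product equals the constant term, so |λ|^2 ≈ 7.5975 and |λ| ≈ 2.7564.
Thus the eigenvalues (to 4 decimals) are 6.3179 (modulus 6.3179); -2.6589 ± 0.7264i (modulus 2.7564). The spectral radius is the largest modulus: r(A) ≈ 6.3179. (Cross-check: r(A) ≤ ||A||_2 ≈ 6.5064; equality holds whenever A is normal, though it can also hold for some non-normal A.)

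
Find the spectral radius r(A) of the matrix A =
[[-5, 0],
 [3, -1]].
r(A) = 5

The eigenvalues of A are the roots of its characteristic polynomial. With M = A (coefficients from the trace and determinant):
  p(λ) = det(λ I - M) = λ^2 + 6λ + 5.
For λ^2 + 6λ + 5 the discriminant is 16. It is a perfect square (4^2), so the roots are rational: λ = (-6 ± 4)/2 = -1, -5.
Thus the eigenvalues (to 4 decimals) are -1 (modulus 1); -5 (modulus 5). The spectral radius is the largest modulus: r(A) = 5. (Cross-check: r(A) ≤ ||A||_2 ≈ 5.8541; equality holds whenever A is normal, though it can also hold for some non-normal A.)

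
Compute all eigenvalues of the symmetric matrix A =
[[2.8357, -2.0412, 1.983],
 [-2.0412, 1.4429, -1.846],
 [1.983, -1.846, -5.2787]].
sigma(A) ≈ {-6, 0, 5}

A is real symmetric, so its spectrum consists of real eigenvalues. Expanding the characteristic polynomial of the displayed matrix gives
  det(λ I - A) = p(λ) = λ^3 + (1)λ^2 + (-30)λ + (-0.0021).
Solving p(λ) = 0 yields eigenvalues ≈ -6, 0, 5. (A is shown rounded to 4 decimals, so these recover the underlying integer eigenvalues to within that precision.)
Verification: the trace of A = -1 equals the sum of eigenvalues -1, and det(A) ≈ 0.0021 matches the eigenvalue product 0.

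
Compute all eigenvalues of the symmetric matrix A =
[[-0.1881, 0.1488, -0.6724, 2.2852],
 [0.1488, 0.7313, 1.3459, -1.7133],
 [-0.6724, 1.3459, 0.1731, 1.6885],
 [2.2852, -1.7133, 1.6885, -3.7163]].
sigma(A) ≈ {-6, 0, 1, 2}

A is real symmetric, so its spectrum consists of real eigenvalues. Expanding the characteristic polynomial of the displayed matrix gives
  det(λ I - A) = p(λ) = λ^4 + (3)λ^3 + (-16)λ^2 + (12)λ + (0).
Solving p(λ) = 0 yields eigenvalues ≈ -6, 0, 1, 2. (A is shown rounded to 4 decimals, so these recover the underlying integer eigenvalues to within that precision.)
Verification: the trace of A = -3 equals the sum of eigenvalues -3, and det(A) ≈ 0.0002 matches the eigenvalue product 0.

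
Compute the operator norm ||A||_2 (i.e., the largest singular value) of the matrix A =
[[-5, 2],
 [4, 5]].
||A||_2 = sqrt((70 + sqrt(544))/2) ≈ 6.831 (= sqrt(largest eigenvalue of A^T A))

||A||_2 = sigma_max(A) = sqrt(lambda_max(A^T A)). Form the symmetric matrix M = A^T A =
[[41, 10],
 [10, 29]].
Its characteristic polynomial (trace, determinant of M give the coefficients) is
  p(λ) = det(λ I - M) = λ^2 - 70λ + 1089.
For λ^2 - 70λ + 1089 the discriminant is 544. It is nonnegative but not a perfect square, so the roots are real and irrational: λ = (70 ± sqrt(544))/2 ≈ 46.6619, 23.3381.
So the eigenvalues of A^T A are ≈ 23.3381, 46.6619 (all ≥ 0, as they must be for A^T A). The largest is λ_max = (70 + sqrt(544))/2 ≈ 46.6619, hence ||A||_2 = sqrt(λ_max) = sqrt((70 + sqrt(544))/2) ≈ 6.831.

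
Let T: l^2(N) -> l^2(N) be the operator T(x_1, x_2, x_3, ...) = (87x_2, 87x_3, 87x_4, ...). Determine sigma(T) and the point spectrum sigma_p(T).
sigma(T) = closed disk {z in C : |z| ≤ 87}; sigma_p(T) = open disk {z in C : |z| < 87}

Note T = 87·V where V is the unit left shift (V x)_k = x_{k+1}; so sigma(T) = 87·sigma(V) and ||T|| = 87||V||. ||T x||^2 = 7569sum_{k≥2} |x_k|^2 ≤ 7569||x||^2, with equality on {x : x_1 = 0}, so ||T|| = 87. For any lambda with |lambda| < 87, set r = lambda/87 (|r| < 1); the vector x = (1, r, r^2, ...) is in l^2 and satisfies T x = 87(r, r^2, ...) = lambda x, so lambda is an eigenvalue. On the boundary |lambda| = 87 the geometric series diverges, so no l^2 eigenvector exists, but these lambda lie in the approximate point spectrum. Hence sigma(T) is the closed disk of radius 87 and sigma_p(T) is the open disk.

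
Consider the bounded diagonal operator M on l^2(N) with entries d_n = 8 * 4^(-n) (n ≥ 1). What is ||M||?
||M|| = 2 (attained at n = 1)

For M diagonal, ||M|| = sup_n |d_n|. The sequence d_n = 8 * 4^(-n) is positive and strictly decreasing (ratio 4^(-1) < 1), so the supremum is d_1 = 8/4 = 2. Hence ||M|| = 2.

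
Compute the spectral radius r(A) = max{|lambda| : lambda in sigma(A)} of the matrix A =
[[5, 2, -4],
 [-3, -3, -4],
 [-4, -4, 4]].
r(A) ≈ 8.6859

The eigenvalues of A are the roots of its characteristic polynomial. With M = A (coefficients from the trace, the sum of principal 2x2 minors, and det A):
  p(λ) = det(λ I - M) = λ^3 - 6λ^2 - 33λ + 84.
No integer candidate from the rational root theorem (±divisors of 84) is a root, so the roots are irrational. The cubic discriminant is Δ = 364392 > 0, so there are three distinct real roots. p(-5) = -26 and p(-4) = 56 have opposite signs, so a root lies in (-5, -4); Newton's method refines it to λ ≈ -4.7303. p(2) = 2 and p(3) = -42 have opposite signs, so a root lies in (2, 3); Newton's method refines it to λ ≈ 2.0444. p(8) = -52 and p(9) = 30 have opposite signs, so a root lies in (8, 9); Newton's method refines it to λ ≈ 8.6859. Check (Vieta): the three roots sum to 6, matching tr M = 6.
Thus the eigenvalues (to 4 decimals) are -4.7303 (modulus 4.7303); 2.0444 (modulus 2.0444); 8.6859 (modulus 8.6859). The spectral radius is the largest modulus: r(A) ≈ 8.6859. (Cross-check: r(A) ≤ ||A||_2 ≈ 9.5914; equality holds whenever A is normal, though it can also hold for some non-normal A.)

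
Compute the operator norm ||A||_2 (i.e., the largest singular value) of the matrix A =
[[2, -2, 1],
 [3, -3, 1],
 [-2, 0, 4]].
||A||_2 ≈ 5.3159 (= sqrt(largest eigenvalue of A^T A))

||A||_2 = sigma_max(A) = sqrt(lambda_max(A^T A)). Form the symmetric matrix M = A^T A =
[[17, -13, -3],
 [-13, 13, -5],
 [-3, -5, 18]].
Its characteristic polynomial (trace, sum of principal 2x2 minors, determinant of M give the coefficients) is
  p(λ) = det(λ I - M) = λ^3 - 48λ^2 + 558λ - 4.
No integer candidate from the rational root theorem (±divisors of 4) is a root, so the roots are irrational. The cubic discriminant is Δ = 22576752 > 0, so there are three distinct real roots. p(0) = -4 and p(1) = 507 have opposite signs, so a root lies in (0, 1); Newton's method refines it to λ ≈ 0.0072. p(19) = 129 and p(20) = -44 have opposite signs, so a root lies in (19, 20); Newton's method refines it to λ ≈ 19.7335. p(28) = -60 and p(29) = 199 have opposite signs, so a root lies in (28, 29); Newton's method refines it to λ ≈ 28.2593. Check (Vieta): the three roots sum to 48, matching tr M = 48.
So the eigenvalues of A^T A are ≈ 0.0072, 19.7335, 28.2593 (all ≥ 0, as they must be for A^T A). The largest is λ_max ≈ 28.2593, hence ||A||_2 = sqrt(λ_max) ≈ 5.3159.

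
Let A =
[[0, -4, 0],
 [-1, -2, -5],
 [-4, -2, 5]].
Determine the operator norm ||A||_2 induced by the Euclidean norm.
||A||_2 ≈ 7.4986 (= sqrt(largest eigenvalue of A^T A))

||A||_2 = sigma_max(A) = sqrt(lambda_max(A^T A)). Form the symmetric matrix M = A^T A =
[[17, 10, -15],
 [10, 24, 0],
 [-15, 0, 50]].
Its characteristic polynomial (trace, sum of principal 2x2 minors, determinant of M give the coefficients) is
  p(λ) = det(λ I - M) = λ^3 - 91λ^2 + 2133λ - 10000.
No integer candidate from the rational root theorem (±divisors of 10000) is a root, so the roots are irrational. The cubic discriminant is Δ = 953728061 > 0, so there are three distinct real roots. p(6) = -262 and p(7) = 815 have opposite signs, so a root lies in (6, 7); Newton's method refines it to λ ≈ 6.2314. p(28) = 332 and p(29) = -285 have opposite signs, so a root lies in (28, 29); Newton's method refines it to λ ≈ 28.5403. p(56) = -312 and p(57) = 1115 have opposite signs, so a root lies in (56, 57); Newton's method refines it to λ ≈ 56.2283. Check (Vieta): the three roots sum to 91, matching tr M = 91.
So the eigenvalues of A^T A are ≈ 6.2314, 28.5403, 56.2283 (all ≥ 0, as they must be for A^T A). The largest is λ_max ≈ 56.2283, hence ||A||_2 = sqrt(λ_max) ≈ 7.4986.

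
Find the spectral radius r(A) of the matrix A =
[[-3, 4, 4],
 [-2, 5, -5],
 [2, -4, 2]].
r(A) ≈ 7.8946

The eigenvalues of A are the roots of its characteristic polynomial. With M = A (coefficients from the trace, the sum of principal 2x2 minors, and det A):
  p(λ) = det(λ I - M) = λ^3 - 4λ^2 - 31λ + 2.
No integer candidate from the rational root theorem (±divisors of 2) is a root, so the roots are irrational. The cubic discriminant is Δ = 139408 > 0, so there are three distinct real roots. p(-4) = -2 and p(-3) = 32 have opposite signs, so a root lies in (-4, -3); Newton's method refines it to λ ≈ -3.9586. p(0) = 2 and p(1) = -32 have opposite signs, so a root lies in (0, 1); Newton's method refines it to λ ≈ 0.064. p(7) = -68 and p(8) = 10 have opposite signs, so a root lies in (7, 8); Newton's method refines it to λ ≈ 7.8946. Check (Vieta): the three roots sum to 4, matching tr M = 4.
Thus the eigenvalues (to 4 decimals) are -3.9586 (modulus 3.9586); 0.064 (modulus 0.064); 7.8946 (modulus 7.8946). The spectral radius is the largest modulus: r(A) ≈ 7.8946. (Cross-check: r(A) ≤ ||A||_2 ≈ 8.9633; equality holds whenever A is normal, though it can also hold for some non-normal A.)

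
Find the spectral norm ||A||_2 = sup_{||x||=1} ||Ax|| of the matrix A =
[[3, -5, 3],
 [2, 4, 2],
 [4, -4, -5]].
||A||_2 ≈ 8.7009 (= sqrt(largest eigenvalue of A^T A))

||A||_2 = sigma_max(A) = sqrt(lambda_max(A^T A)). Form the symmetric matrix M = A^T A =
[[29, -23, -7],
 [-23, 57, 13],
 [-7, 13, 38]].
Its characteristic polynomial (trace, sum of principal 2x2 minors, determinant of M give the coefficients) is
  p(λ) = det(λ I - M) = λ^3 - 124λ^2 + 4174λ - 39204.
No integer candidate from the rational root theorem (±divisors of 39204) is a root, so the roots are irrational. The cubic discriminant is Δ = 1754589936 > 0, so there are three distinct real roots. p(16) = -68 and p(17) = 831 have opposite signs, so a root lies in (16, 17); Newton's method refines it to λ ≈ 16.0702. p(32) = 156 and p(33) = -561 have opposite signs, so a root lies in (32, 33); Newton's method refines it to λ ≈ 32.2241. p(75) = -1779 and p(76) = 772 have opposite signs, so a root lies in (75, 76); Newton's method refines it to λ ≈ 75.7057. Check (Vieta): the three roots sum to 124, matching tr M = 124.
So the eigenvalues of A^T A are ≈ 16.0702, 32.2241, 75.7057 (all ≥ 0, as they must be for A^T A). The largest is λ_max ≈ 75.7057, hence ||A||_2 = sqrt(λ_max) ≈ 8.7009.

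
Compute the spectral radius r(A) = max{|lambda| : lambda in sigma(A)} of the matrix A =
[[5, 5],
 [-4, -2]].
r(A) = sqrt(10) ≈ 3.1623

The eigenvalues of A are the roots of its characteristic polynomial. With M = A (coefficients from the trace and determinant):
  p(λ) = det(λ I - M) = λ^2 - 3λ + 10.
For λ^2 - 3λ + 10 the discriminant is -31. It is negative, so the roots are the complex-conjugate pair λ = 3/2 ± (sqrt(31)/2) i ≈ 1.5 ± 2.7839i. For a conjugate pair the product of the roots equals the constant term, so |λ|^2 = 10 and |λ| = sqrt(10) ≈ 3.1623.
Thus the eigenvalues (to 4 decimals) are 1.5 ± 2.7839i (modulus 3.1623). The spectral radius is the largest modulus: r(A) = sqrt(10) ≈ 3.1623. (Cross-check: r(A) ≤ ||A||_2 ≈ 8.279; equality holds whenever A is normal, though it can also hold for some non-normal A.)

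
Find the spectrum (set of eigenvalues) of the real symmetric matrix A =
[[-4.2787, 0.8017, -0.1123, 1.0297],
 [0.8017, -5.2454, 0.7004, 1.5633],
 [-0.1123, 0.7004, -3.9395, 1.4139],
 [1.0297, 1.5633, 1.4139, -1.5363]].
sigma(A) ≈ {-6, -5, -4, 0}

A is real symmetric, so its spectrum consists of real eigenvalues. Expanding the characteristic polynomial of the displayed matrix gives
  det(λ I - A) = p(λ) = λ^4 + (15)λ^3 + (73.9986)λ^2 + (119.9937)λ + (-0.0088).
Solving p(λ) = 0 yields eigenvalues ≈ -6, -5, -4, 0. (A is shown rounded to 4 decimals, so these recover the underlying integer eigenvalues to within that precision.)
Verification: the trace of A = -15 equals the sum of eigenvalues -15, and det(A) ≈ -0.0088 matches the eigenvalue product 0.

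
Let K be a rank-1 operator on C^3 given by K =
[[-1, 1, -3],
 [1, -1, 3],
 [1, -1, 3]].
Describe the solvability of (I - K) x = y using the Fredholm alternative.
(I - K) is singular (det(I - K) = 0, i.e. 1 ∈ sigma(K)). (I - K) x = y is solvable iff y ⊥ ker((I - K)^*) = span{(-1, 1, -3)}, i.e. iff -y_1 + y_2 - 3y_3 = 0. When solvable, the solutions are x = y + c·(1, -1, -1), c arbitrary (ker(I - K) = span{(1, -1, -1)}, dimension 1).

K has rank 1, so it is an outer product K = u v^T: every row of K is a multiple of one row vector. Reading off the entries, u = (1, -1, -1) and v = (-1, 1, -3) (row i of K equals u_i·v^T). A rank-one matrix u v^T satisfies K u = u (v·u) and kills the (2)-dimensional subspace v^⊥, so its characteristic polynomial is lambda^2 (lambda - v·u) with v·u = tr K = 1. Hence the eigenvalues of I - K are 1 (multiplicity 2) and 1 - (1) = 0, so det(I - K) = 0. (Direct check: I - K =
[[2, -1, 3],
 [-1, 2, -3],
 [-1, 1, -2]]
has determinant 0.) So 1 is an eigenvalue of K and (I - K) is not invertible. The finite-dimensional Fredholm alternative says: either (I - K) is invertible, or ker(I - K) ≠ {0} and then range(I - K) = ker((I - K)^*)^⊥, with dim ker(I - K) = dim ker((I - K)^*). We are in the second case, so we need both kernels. Kernel of I - K: (I - K) u = u - u (v·u) = u - u = 0, so ker(I - K) = span{u} = span{(1, -1, -1)} (it is exactly 1-dimensional because rank(I - K) = 2). Kernel of the adjoint: K is real, so (I - K)^* = I - K^T = I - v u^T, and (I - v u^T) v = v - v (u·v) = 0; hence ker((I - K)^*) = span{v} = span{(-1, 1, -3)}. Therefore (I - K) x = y is solvable iff <y, v> = 0, i.e. iff -y_1 + y_2 - 3y_3 = 0. When this holds, K y = u (v·y) = 0, so (I - K) y = y and x = y is a particular solution; the full solution set is the line x = y + c·u = y + c·(1, -1, -1), c ∈ C.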